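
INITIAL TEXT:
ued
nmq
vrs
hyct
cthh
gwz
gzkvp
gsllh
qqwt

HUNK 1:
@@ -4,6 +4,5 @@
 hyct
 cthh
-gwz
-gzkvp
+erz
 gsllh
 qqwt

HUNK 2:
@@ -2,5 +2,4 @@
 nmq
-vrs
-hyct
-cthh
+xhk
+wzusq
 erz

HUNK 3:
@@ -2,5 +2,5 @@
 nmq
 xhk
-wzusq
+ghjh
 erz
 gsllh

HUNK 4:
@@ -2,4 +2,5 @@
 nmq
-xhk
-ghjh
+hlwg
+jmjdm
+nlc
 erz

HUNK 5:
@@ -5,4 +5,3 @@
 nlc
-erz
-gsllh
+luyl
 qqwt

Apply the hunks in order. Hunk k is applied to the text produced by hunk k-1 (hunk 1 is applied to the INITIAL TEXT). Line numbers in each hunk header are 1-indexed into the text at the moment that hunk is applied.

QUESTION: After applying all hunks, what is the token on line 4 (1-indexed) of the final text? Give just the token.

Answer: jmjdm

Derivation:
Hunk 1: at line 4 remove [gwz,gzkvp] add [erz] -> 8 lines: ued nmq vrs hyct cthh erz gsllh qqwt
Hunk 2: at line 2 remove [vrs,hyct,cthh] add [xhk,wzusq] -> 7 lines: ued nmq xhk wzusq erz gsllh qqwt
Hunk 3: at line 2 remove [wzusq] add [ghjh] -> 7 lines: ued nmq xhk ghjh erz gsllh qqwt
Hunk 4: at line 2 remove [xhk,ghjh] add [hlwg,jmjdm,nlc] -> 8 lines: ued nmq hlwg jmjdm nlc erz gsllh qqwt
Hunk 5: at line 5 remove [erz,gsllh] add [luyl] -> 7 lines: ued nmq hlwg jmjdm nlc luyl qqwt
Final line 4: jmjdm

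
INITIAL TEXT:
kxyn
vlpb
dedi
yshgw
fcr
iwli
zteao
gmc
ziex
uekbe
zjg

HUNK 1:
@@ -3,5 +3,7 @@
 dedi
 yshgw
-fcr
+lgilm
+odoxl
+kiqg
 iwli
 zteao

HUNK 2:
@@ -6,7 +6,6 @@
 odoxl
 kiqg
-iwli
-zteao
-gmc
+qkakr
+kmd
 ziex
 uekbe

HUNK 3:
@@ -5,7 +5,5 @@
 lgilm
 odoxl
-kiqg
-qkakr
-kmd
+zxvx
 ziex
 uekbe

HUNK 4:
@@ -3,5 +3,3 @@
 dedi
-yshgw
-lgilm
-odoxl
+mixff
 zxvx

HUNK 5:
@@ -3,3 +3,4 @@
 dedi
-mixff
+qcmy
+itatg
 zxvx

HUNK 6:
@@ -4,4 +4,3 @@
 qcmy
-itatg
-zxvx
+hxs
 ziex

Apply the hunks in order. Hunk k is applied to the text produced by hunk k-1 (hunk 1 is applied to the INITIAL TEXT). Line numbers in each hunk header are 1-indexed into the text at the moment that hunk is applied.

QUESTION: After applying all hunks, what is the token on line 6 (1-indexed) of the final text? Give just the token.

Answer: ziex

Derivation:
Hunk 1: at line 3 remove [fcr] add [lgilm,odoxl,kiqg] -> 13 lines: kxyn vlpb dedi yshgw lgilm odoxl kiqg iwli zteao gmc ziex uekbe zjg
Hunk 2: at line 6 remove [iwli,zteao,gmc] add [qkakr,kmd] -> 12 lines: kxyn vlpb dedi yshgw lgilm odoxl kiqg qkakr kmd ziex uekbe zjg
Hunk 3: at line 5 remove [kiqg,qkakr,kmd] add [zxvx] -> 10 lines: kxyn vlpb dedi yshgw lgilm odoxl zxvx ziex uekbe zjg
Hunk 4: at line 3 remove [yshgw,lgilm,odoxl] add [mixff] -> 8 lines: kxyn vlpb dedi mixff zxvx ziex uekbe zjg
Hunk 5: at line 3 remove [mixff] add [qcmy,itatg] -> 9 lines: kxyn vlpb dedi qcmy itatg zxvx ziex uekbe zjg
Hunk 6: at line 4 remove [itatg,zxvx] add [hxs] -> 8 lines: kxyn vlpb dedi qcmy hxs ziex uekbe zjg
Final line 6: ziex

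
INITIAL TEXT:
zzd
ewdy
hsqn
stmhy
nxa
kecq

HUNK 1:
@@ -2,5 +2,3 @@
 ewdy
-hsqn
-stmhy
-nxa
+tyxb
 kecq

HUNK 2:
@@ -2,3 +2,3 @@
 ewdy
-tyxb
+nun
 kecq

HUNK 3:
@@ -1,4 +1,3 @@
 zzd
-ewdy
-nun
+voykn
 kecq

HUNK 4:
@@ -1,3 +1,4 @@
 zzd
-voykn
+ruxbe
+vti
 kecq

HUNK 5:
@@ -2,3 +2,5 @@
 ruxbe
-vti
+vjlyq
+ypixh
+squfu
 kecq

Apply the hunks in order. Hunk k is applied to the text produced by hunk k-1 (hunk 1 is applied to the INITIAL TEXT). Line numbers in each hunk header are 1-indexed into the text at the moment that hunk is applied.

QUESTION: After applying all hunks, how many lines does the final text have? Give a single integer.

Hunk 1: at line 2 remove [hsqn,stmhy,nxa] add [tyxb] -> 4 lines: zzd ewdy tyxb kecq
Hunk 2: at line 2 remove [tyxb] add [nun] -> 4 lines: zzd ewdy nun kecq
Hunk 3: at line 1 remove [ewdy,nun] add [voykn] -> 3 lines: zzd voykn kecq
Hunk 4: at line 1 remove [voykn] add [ruxbe,vti] -> 4 lines: zzd ruxbe vti kecq
Hunk 5: at line 2 remove [vti] add [vjlyq,ypixh,squfu] -> 6 lines: zzd ruxbe vjlyq ypixh squfu kecq
Final line count: 6

Answer: 6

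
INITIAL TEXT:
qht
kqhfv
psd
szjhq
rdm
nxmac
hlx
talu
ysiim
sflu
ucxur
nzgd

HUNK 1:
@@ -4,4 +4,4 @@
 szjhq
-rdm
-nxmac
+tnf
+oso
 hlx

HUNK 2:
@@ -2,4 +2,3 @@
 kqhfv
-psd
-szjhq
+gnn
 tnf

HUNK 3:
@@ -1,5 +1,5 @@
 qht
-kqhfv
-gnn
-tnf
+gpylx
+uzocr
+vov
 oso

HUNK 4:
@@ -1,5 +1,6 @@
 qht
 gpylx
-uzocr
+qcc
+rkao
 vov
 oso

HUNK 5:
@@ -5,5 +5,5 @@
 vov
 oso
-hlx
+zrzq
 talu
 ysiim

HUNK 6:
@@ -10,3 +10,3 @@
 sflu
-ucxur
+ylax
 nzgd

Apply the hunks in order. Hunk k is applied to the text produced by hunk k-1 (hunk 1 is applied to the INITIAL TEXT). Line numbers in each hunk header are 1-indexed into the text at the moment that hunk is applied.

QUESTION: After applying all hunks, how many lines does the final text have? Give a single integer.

Answer: 12

Derivation:
Hunk 1: at line 4 remove [rdm,nxmac] add [tnf,oso] -> 12 lines: qht kqhfv psd szjhq tnf oso hlx talu ysiim sflu ucxur nzgd
Hunk 2: at line 2 remove [psd,szjhq] add [gnn] -> 11 lines: qht kqhfv gnn tnf oso hlx talu ysiim sflu ucxur nzgd
Hunk 3: at line 1 remove [kqhfv,gnn,tnf] add [gpylx,uzocr,vov] -> 11 lines: qht gpylx uzocr vov oso hlx talu ysiim sflu ucxur nzgd
Hunk 4: at line 1 remove [uzocr] add [qcc,rkao] -> 12 lines: qht gpylx qcc rkao vov oso hlx talu ysiim sflu ucxur nzgd
Hunk 5: at line 5 remove [hlx] add [zrzq] -> 12 lines: qht gpylx qcc rkao vov oso zrzq talu ysiim sflu ucxur nzgd
Hunk 6: at line 10 remove [ucxur] add [ylax] -> 12 lines: qht gpylx qcc rkao vov oso zrzq talu ysiim sflu ylax nzgd
Final line count: 12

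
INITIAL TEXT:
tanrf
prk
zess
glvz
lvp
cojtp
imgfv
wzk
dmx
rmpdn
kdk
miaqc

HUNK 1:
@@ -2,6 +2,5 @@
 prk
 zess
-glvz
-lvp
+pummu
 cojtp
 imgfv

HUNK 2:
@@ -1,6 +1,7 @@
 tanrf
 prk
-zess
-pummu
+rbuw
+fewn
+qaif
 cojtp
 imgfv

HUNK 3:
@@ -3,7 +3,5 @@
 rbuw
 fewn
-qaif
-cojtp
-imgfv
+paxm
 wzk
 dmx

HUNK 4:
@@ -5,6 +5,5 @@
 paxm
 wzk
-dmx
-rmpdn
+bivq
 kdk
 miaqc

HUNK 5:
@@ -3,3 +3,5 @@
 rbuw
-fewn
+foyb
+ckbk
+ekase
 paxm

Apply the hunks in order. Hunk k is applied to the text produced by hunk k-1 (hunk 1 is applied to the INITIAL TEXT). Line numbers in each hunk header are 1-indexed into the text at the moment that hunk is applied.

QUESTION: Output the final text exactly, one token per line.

Hunk 1: at line 2 remove [glvz,lvp] add [pummu] -> 11 lines: tanrf prk zess pummu cojtp imgfv wzk dmx rmpdn kdk miaqc
Hunk 2: at line 1 remove [zess,pummu] add [rbuw,fewn,qaif] -> 12 lines: tanrf prk rbuw fewn qaif cojtp imgfv wzk dmx rmpdn kdk miaqc
Hunk 3: at line 3 remove [qaif,cojtp,imgfv] add [paxm] -> 10 lines: tanrf prk rbuw fewn paxm wzk dmx rmpdn kdk miaqc
Hunk 4: at line 5 remove [dmx,rmpdn] add [bivq] -> 9 lines: tanrf prk rbuw fewn paxm wzk bivq kdk miaqc
Hunk 5: at line 3 remove [fewn] add [foyb,ckbk,ekase] -> 11 lines: tanrf prk rbuw foyb ckbk ekase paxm wzk bivq kdk miaqc

Answer: tanrf
prk
rbuw
foyb
ckbk
ekase
paxm
wzk
bivq
kdk
miaqc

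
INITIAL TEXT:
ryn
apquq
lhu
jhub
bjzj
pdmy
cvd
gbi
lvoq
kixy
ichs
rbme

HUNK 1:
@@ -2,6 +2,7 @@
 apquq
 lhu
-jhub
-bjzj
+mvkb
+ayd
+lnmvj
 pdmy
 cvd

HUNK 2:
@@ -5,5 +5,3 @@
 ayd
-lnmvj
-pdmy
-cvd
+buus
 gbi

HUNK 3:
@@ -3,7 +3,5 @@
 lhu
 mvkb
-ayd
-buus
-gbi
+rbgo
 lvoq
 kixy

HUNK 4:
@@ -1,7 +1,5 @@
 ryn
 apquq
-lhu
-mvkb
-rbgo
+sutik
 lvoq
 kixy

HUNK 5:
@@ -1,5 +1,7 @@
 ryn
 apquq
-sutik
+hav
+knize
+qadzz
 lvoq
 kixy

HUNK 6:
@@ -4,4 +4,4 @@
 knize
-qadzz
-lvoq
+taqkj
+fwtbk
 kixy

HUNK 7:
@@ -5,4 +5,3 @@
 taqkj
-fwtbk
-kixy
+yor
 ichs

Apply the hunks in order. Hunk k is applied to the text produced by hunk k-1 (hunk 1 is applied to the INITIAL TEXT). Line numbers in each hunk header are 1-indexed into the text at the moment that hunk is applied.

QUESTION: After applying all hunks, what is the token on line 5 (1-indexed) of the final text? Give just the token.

Hunk 1: at line 2 remove [jhub,bjzj] add [mvkb,ayd,lnmvj] -> 13 lines: ryn apquq lhu mvkb ayd lnmvj pdmy cvd gbi lvoq kixy ichs rbme
Hunk 2: at line 5 remove [lnmvj,pdmy,cvd] add [buus] -> 11 lines: ryn apquq lhu mvkb ayd buus gbi lvoq kixy ichs rbme
Hunk 3: at line 3 remove [ayd,buus,gbi] add [rbgo] -> 9 lines: ryn apquq lhu mvkb rbgo lvoq kixy ichs rbme
Hunk 4: at line 1 remove [lhu,mvkb,rbgo] add [sutik] -> 7 lines: ryn apquq sutik lvoq kixy ichs rbme
Hunk 5: at line 1 remove [sutik] add [hav,knize,qadzz] -> 9 lines: ryn apquq hav knize qadzz lvoq kixy ichs rbme
Hunk 6: at line 4 remove [qadzz,lvoq] add [taqkj,fwtbk] -> 9 lines: ryn apquq hav knize taqkj fwtbk kixy ichs rbme
Hunk 7: at line 5 remove [fwtbk,kixy] add [yor] -> 8 lines: ryn apquq hav knize taqkj yor ichs rbme
Final line 5: taqkj

Answer: taqkj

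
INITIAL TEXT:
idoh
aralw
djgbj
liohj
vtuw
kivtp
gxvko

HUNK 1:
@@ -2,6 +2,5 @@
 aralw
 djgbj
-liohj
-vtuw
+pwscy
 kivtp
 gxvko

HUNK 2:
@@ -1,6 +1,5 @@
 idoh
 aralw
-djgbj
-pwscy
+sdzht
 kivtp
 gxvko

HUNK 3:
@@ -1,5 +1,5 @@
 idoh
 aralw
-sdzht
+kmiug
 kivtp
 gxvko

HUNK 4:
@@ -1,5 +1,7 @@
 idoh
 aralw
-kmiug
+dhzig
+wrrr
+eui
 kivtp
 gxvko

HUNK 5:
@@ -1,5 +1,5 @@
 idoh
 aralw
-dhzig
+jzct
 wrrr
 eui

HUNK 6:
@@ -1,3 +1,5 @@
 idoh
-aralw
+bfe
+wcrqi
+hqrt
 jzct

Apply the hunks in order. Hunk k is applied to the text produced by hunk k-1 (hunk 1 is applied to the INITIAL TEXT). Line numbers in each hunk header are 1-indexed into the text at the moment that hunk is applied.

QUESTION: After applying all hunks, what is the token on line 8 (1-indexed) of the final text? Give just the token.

Hunk 1: at line 2 remove [liohj,vtuw] add [pwscy] -> 6 lines: idoh aralw djgbj pwscy kivtp gxvko
Hunk 2: at line 1 remove [djgbj,pwscy] add [sdzht] -> 5 lines: idoh aralw sdzht kivtp gxvko
Hunk 3: at line 1 remove [sdzht] add [kmiug] -> 5 lines: idoh aralw kmiug kivtp gxvko
Hunk 4: at line 1 remove [kmiug] add [dhzig,wrrr,eui] -> 7 lines: idoh aralw dhzig wrrr eui kivtp gxvko
Hunk 5: at line 1 remove [dhzig] add [jzct] -> 7 lines: idoh aralw jzct wrrr eui kivtp gxvko
Hunk 6: at line 1 remove [aralw] add [bfe,wcrqi,hqrt] -> 9 lines: idoh bfe wcrqi hqrt jzct wrrr eui kivtp gxvko
Final line 8: kivtp

Answer: kivtp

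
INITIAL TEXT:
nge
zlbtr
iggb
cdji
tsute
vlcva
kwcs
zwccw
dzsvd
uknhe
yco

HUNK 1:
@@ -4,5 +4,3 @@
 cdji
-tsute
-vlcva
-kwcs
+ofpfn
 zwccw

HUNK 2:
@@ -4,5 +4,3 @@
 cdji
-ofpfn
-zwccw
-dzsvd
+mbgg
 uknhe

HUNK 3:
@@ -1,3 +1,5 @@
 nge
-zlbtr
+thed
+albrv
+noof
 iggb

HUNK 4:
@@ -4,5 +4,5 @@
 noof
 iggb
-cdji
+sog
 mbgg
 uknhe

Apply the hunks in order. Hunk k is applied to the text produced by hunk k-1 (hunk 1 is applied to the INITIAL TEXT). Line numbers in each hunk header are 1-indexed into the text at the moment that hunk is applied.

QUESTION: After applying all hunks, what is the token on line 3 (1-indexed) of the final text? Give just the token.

Answer: albrv

Derivation:
Hunk 1: at line 4 remove [tsute,vlcva,kwcs] add [ofpfn] -> 9 lines: nge zlbtr iggb cdji ofpfn zwccw dzsvd uknhe yco
Hunk 2: at line 4 remove [ofpfn,zwccw,dzsvd] add [mbgg] -> 7 lines: nge zlbtr iggb cdji mbgg uknhe yco
Hunk 3: at line 1 remove [zlbtr] add [thed,albrv,noof] -> 9 lines: nge thed albrv noof iggb cdji mbgg uknhe yco
Hunk 4: at line 4 remove [cdji] add [sog] -> 9 lines: nge thed albrv noof iggb sog mbgg uknhe yco
Final line 3: albrv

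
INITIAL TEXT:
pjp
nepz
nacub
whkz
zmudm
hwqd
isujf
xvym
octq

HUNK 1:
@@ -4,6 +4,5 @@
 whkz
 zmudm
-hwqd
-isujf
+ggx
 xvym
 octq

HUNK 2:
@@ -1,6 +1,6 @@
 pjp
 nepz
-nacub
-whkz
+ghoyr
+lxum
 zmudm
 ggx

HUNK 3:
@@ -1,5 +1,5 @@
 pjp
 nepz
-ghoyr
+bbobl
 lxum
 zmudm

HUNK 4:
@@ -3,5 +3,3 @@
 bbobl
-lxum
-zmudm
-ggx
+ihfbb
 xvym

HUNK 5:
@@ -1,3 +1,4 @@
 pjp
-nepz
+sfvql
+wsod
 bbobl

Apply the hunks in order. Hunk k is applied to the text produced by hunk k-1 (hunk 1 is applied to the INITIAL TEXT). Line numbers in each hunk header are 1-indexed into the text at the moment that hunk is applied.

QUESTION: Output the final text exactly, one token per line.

Hunk 1: at line 4 remove [hwqd,isujf] add [ggx] -> 8 lines: pjp nepz nacub whkz zmudm ggx xvym octq
Hunk 2: at line 1 remove [nacub,whkz] add [ghoyr,lxum] -> 8 lines: pjp nepz ghoyr lxum zmudm ggx xvym octq
Hunk 3: at line 1 remove [ghoyr] add [bbobl] -> 8 lines: pjp nepz bbobl lxum zmudm ggx xvym octq
Hunk 4: at line 3 remove [lxum,zmudm,ggx] add [ihfbb] -> 6 lines: pjp nepz bbobl ihfbb xvym octq
Hunk 5: at line 1 remove [nepz] add [sfvql,wsod] -> 7 lines: pjp sfvql wsod bbobl ihfbb xvym octq

Answer: pjp
sfvql
wsod
bbobl
ihfbb
xvym
octq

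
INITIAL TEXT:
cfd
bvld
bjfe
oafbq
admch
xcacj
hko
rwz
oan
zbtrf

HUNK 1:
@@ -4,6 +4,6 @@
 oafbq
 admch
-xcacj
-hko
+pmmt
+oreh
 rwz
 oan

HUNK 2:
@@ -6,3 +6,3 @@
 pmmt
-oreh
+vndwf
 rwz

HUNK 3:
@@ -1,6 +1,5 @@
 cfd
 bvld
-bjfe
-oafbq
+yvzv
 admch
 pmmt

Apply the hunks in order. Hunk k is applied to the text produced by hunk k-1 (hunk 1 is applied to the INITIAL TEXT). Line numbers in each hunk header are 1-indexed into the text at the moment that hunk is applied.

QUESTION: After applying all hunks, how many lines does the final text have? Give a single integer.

Answer: 9

Derivation:
Hunk 1: at line 4 remove [xcacj,hko] add [pmmt,oreh] -> 10 lines: cfd bvld bjfe oafbq admch pmmt oreh rwz oan zbtrf
Hunk 2: at line 6 remove [oreh] add [vndwf] -> 10 lines: cfd bvld bjfe oafbq admch pmmt vndwf rwz oan zbtrf
Hunk 3: at line 1 remove [bjfe,oafbq] add [yvzv] -> 9 lines: cfd bvld yvzv admch pmmt vndwf rwz oan zbtrf
Final line count: 9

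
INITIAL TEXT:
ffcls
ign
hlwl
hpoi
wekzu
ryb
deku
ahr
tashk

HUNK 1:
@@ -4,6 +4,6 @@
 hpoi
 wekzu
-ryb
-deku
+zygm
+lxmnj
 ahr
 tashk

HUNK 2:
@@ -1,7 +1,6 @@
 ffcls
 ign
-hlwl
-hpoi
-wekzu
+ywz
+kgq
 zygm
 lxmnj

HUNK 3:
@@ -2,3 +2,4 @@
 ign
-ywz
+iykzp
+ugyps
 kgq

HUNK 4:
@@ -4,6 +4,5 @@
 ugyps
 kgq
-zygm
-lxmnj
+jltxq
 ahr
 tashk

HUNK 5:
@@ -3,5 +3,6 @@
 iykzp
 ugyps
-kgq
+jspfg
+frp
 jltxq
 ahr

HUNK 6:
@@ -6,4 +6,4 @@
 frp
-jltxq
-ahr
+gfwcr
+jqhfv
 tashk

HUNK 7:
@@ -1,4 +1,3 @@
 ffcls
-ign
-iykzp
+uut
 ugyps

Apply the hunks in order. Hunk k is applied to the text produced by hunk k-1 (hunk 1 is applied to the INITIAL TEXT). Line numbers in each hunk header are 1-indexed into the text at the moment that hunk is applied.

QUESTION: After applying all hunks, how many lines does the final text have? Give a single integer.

Answer: 8

Derivation:
Hunk 1: at line 4 remove [ryb,deku] add [zygm,lxmnj] -> 9 lines: ffcls ign hlwl hpoi wekzu zygm lxmnj ahr tashk
Hunk 2: at line 1 remove [hlwl,hpoi,wekzu] add [ywz,kgq] -> 8 lines: ffcls ign ywz kgq zygm lxmnj ahr tashk
Hunk 3: at line 2 remove [ywz] add [iykzp,ugyps] -> 9 lines: ffcls ign iykzp ugyps kgq zygm lxmnj ahr tashk
Hunk 4: at line 4 remove [zygm,lxmnj] add [jltxq] -> 8 lines: ffcls ign iykzp ugyps kgq jltxq ahr tashk
Hunk 5: at line 3 remove [kgq] add [jspfg,frp] -> 9 lines: ffcls ign iykzp ugyps jspfg frp jltxq ahr tashk
Hunk 6: at line 6 remove [jltxq,ahr] add [gfwcr,jqhfv] -> 9 lines: ffcls ign iykzp ugyps jspfg frp gfwcr jqhfv tashk
Hunk 7: at line 1 remove [ign,iykzp] add [uut] -> 8 lines: ffcls uut ugyps jspfg frp gfwcr jqhfv tashk
Final line count: 8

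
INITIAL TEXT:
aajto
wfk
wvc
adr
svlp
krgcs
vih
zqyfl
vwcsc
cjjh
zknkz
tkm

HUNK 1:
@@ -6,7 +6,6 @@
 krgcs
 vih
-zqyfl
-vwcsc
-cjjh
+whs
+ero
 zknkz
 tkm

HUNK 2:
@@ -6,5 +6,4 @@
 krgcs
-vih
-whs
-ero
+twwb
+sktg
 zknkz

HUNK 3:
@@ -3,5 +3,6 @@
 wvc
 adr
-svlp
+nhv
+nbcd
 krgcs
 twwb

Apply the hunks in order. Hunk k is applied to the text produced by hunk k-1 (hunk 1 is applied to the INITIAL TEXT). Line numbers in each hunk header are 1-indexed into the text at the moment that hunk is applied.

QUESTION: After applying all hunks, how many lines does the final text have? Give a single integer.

Hunk 1: at line 6 remove [zqyfl,vwcsc,cjjh] add [whs,ero] -> 11 lines: aajto wfk wvc adr svlp krgcs vih whs ero zknkz tkm
Hunk 2: at line 6 remove [vih,whs,ero] add [twwb,sktg] -> 10 lines: aajto wfk wvc adr svlp krgcs twwb sktg zknkz tkm
Hunk 3: at line 3 remove [svlp] add [nhv,nbcd] -> 11 lines: aajto wfk wvc adr nhv nbcd krgcs twwb sktg zknkz tkm
Final line count: 11

Answer: 11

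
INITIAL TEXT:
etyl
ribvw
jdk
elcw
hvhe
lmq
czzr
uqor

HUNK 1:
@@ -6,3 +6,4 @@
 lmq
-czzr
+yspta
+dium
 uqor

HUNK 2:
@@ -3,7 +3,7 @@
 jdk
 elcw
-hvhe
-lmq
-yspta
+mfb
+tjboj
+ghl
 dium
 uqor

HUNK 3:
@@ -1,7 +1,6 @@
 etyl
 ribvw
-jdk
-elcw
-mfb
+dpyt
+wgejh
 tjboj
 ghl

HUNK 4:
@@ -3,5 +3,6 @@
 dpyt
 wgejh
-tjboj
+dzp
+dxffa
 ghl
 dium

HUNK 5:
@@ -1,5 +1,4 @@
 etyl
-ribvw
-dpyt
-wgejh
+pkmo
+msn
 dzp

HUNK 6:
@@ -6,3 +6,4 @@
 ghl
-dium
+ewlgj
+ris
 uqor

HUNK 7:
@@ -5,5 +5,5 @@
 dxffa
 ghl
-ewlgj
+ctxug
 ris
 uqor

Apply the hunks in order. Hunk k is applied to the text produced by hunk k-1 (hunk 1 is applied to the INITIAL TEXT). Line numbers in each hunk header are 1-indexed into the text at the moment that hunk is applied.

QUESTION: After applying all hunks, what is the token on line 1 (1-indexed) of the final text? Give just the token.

Hunk 1: at line 6 remove [czzr] add [yspta,dium] -> 9 lines: etyl ribvw jdk elcw hvhe lmq yspta dium uqor
Hunk 2: at line 3 remove [hvhe,lmq,yspta] add [mfb,tjboj,ghl] -> 9 lines: etyl ribvw jdk elcw mfb tjboj ghl dium uqor
Hunk 3: at line 1 remove [jdk,elcw,mfb] add [dpyt,wgejh] -> 8 lines: etyl ribvw dpyt wgejh tjboj ghl dium uqor
Hunk 4: at line 3 remove [tjboj] add [dzp,dxffa] -> 9 lines: etyl ribvw dpyt wgejh dzp dxffa ghl dium uqor
Hunk 5: at line 1 remove [ribvw,dpyt,wgejh] add [pkmo,msn] -> 8 lines: etyl pkmo msn dzp dxffa ghl dium uqor
Hunk 6: at line 6 remove [dium] add [ewlgj,ris] -> 9 lines: etyl pkmo msn dzp dxffa ghl ewlgj ris uqor
Hunk 7: at line 5 remove [ewlgj] add [ctxug] -> 9 lines: etyl pkmo msn dzp dxffa ghl ctxug ris uqor
Final line 1: etyl

Answer: etyl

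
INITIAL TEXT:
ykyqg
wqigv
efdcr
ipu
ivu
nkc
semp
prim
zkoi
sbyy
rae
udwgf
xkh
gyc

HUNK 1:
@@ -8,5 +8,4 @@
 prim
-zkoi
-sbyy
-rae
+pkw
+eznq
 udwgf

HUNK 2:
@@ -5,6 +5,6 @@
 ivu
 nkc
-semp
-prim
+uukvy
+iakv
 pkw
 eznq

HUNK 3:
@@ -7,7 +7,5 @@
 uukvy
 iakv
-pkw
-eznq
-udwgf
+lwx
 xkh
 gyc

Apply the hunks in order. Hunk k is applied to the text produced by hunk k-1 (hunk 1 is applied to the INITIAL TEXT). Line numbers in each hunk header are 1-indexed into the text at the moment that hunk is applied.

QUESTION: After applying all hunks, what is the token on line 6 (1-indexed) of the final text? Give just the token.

Hunk 1: at line 8 remove [zkoi,sbyy,rae] add [pkw,eznq] -> 13 lines: ykyqg wqigv efdcr ipu ivu nkc semp prim pkw eznq udwgf xkh gyc
Hunk 2: at line 5 remove [semp,prim] add [uukvy,iakv] -> 13 lines: ykyqg wqigv efdcr ipu ivu nkc uukvy iakv pkw eznq udwgf xkh gyc
Hunk 3: at line 7 remove [pkw,eznq,udwgf] add [lwx] -> 11 lines: ykyqg wqigv efdcr ipu ivu nkc uukvy iakv lwx xkh gyc
Final line 6: nkc

Answer: nkc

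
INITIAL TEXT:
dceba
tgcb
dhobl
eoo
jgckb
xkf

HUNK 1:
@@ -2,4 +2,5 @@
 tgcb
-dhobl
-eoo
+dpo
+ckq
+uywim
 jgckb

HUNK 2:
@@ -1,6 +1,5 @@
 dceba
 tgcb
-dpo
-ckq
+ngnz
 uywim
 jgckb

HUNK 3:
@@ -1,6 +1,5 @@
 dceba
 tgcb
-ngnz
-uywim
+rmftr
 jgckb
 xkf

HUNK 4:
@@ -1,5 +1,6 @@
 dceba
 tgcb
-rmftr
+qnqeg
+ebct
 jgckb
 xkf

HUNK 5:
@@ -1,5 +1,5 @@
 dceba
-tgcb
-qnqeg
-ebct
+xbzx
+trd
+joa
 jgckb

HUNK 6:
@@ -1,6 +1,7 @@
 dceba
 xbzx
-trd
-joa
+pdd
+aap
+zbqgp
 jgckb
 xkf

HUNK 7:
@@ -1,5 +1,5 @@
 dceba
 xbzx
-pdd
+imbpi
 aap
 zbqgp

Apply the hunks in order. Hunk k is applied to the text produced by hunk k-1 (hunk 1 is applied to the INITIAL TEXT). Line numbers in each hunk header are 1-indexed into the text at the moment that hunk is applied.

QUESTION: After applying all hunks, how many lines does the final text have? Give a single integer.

Hunk 1: at line 2 remove [dhobl,eoo] add [dpo,ckq,uywim] -> 7 lines: dceba tgcb dpo ckq uywim jgckb xkf
Hunk 2: at line 1 remove [dpo,ckq] add [ngnz] -> 6 lines: dceba tgcb ngnz uywim jgckb xkf
Hunk 3: at line 1 remove [ngnz,uywim] add [rmftr] -> 5 lines: dceba tgcb rmftr jgckb xkf
Hunk 4: at line 1 remove [rmftr] add [qnqeg,ebct] -> 6 lines: dceba tgcb qnqeg ebct jgckb xkf
Hunk 5: at line 1 remove [tgcb,qnqeg,ebct] add [xbzx,trd,joa] -> 6 lines: dceba xbzx trd joa jgckb xkf
Hunk 6: at line 1 remove [trd,joa] add [pdd,aap,zbqgp] -> 7 lines: dceba xbzx pdd aap zbqgp jgckb xkf
Hunk 7: at line 1 remove [pdd] add [imbpi] -> 7 lines: dceba xbzx imbpi aap zbqgp jgckb xkf
Final line count: 7

Answer: 7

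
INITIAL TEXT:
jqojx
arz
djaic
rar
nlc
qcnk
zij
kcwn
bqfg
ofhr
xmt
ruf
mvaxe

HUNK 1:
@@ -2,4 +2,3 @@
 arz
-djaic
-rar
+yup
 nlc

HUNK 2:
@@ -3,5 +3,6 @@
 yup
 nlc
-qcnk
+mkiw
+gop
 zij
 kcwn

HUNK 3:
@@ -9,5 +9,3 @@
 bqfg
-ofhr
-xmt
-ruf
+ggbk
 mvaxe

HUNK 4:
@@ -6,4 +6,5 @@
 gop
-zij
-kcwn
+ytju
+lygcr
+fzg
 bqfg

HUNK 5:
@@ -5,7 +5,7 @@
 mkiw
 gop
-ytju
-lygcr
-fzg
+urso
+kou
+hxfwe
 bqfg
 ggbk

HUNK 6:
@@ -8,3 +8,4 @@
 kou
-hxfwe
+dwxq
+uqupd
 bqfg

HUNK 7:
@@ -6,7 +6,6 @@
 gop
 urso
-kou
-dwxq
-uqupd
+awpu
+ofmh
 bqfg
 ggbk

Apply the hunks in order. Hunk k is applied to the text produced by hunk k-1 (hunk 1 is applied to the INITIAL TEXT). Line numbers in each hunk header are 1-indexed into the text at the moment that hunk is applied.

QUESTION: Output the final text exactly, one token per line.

Answer: jqojx
arz
yup
nlc
mkiw
gop
urso
awpu
ofmh
bqfg
ggbk
mvaxe

Derivation:
Hunk 1: at line 2 remove [djaic,rar] add [yup] -> 12 lines: jqojx arz yup nlc qcnk zij kcwn bqfg ofhr xmt ruf mvaxe
Hunk 2: at line 3 remove [qcnk] add [mkiw,gop] -> 13 lines: jqojx arz yup nlc mkiw gop zij kcwn bqfg ofhr xmt ruf mvaxe
Hunk 3: at line 9 remove [ofhr,xmt,ruf] add [ggbk] -> 11 lines: jqojx arz yup nlc mkiw gop zij kcwn bqfg ggbk mvaxe
Hunk 4: at line 6 remove [zij,kcwn] add [ytju,lygcr,fzg] -> 12 lines: jqojx arz yup nlc mkiw gop ytju lygcr fzg bqfg ggbk mvaxe
Hunk 5: at line 5 remove [ytju,lygcr,fzg] add [urso,kou,hxfwe] -> 12 lines: jqojx arz yup nlc mkiw gop urso kou hxfwe bqfg ggbk mvaxe
Hunk 6: at line 8 remove [hxfwe] add [dwxq,uqupd] -> 13 lines: jqojx arz yup nlc mkiw gop urso kou dwxq uqupd bqfg ggbk mvaxe
Hunk 7: at line 6 remove [kou,dwxq,uqupd] add [awpu,ofmh] -> 12 lines: jqojx arz yup nlc mkiw gop urso awpu ofmh bqfg ggbk mvaxe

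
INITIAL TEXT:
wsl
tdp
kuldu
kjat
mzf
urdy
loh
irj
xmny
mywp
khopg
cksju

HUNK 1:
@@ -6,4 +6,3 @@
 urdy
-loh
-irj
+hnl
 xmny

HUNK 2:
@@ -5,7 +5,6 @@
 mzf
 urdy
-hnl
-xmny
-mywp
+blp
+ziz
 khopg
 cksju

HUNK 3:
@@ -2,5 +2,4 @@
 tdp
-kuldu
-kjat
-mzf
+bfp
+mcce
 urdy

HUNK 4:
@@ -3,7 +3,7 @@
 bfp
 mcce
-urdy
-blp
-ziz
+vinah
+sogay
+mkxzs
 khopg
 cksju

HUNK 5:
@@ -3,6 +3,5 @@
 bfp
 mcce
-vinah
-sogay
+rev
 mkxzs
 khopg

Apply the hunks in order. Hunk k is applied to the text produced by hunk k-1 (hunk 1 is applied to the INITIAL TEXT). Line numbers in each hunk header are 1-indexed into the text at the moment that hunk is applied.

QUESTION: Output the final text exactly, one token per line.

Hunk 1: at line 6 remove [loh,irj] add [hnl] -> 11 lines: wsl tdp kuldu kjat mzf urdy hnl xmny mywp khopg cksju
Hunk 2: at line 5 remove [hnl,xmny,mywp] add [blp,ziz] -> 10 lines: wsl tdp kuldu kjat mzf urdy blp ziz khopg cksju
Hunk 3: at line 2 remove [kuldu,kjat,mzf] add [bfp,mcce] -> 9 lines: wsl tdp bfp mcce urdy blp ziz khopg cksju
Hunk 4: at line 3 remove [urdy,blp,ziz] add [vinah,sogay,mkxzs] -> 9 lines: wsl tdp bfp mcce vinah sogay mkxzs khopg cksju
Hunk 5: at line 3 remove [vinah,sogay] add [rev] -> 8 lines: wsl tdp bfp mcce rev mkxzs khopg cksju

Answer: wsl
tdp
bfp
mcce
rev
mkxzs
khopg
cksju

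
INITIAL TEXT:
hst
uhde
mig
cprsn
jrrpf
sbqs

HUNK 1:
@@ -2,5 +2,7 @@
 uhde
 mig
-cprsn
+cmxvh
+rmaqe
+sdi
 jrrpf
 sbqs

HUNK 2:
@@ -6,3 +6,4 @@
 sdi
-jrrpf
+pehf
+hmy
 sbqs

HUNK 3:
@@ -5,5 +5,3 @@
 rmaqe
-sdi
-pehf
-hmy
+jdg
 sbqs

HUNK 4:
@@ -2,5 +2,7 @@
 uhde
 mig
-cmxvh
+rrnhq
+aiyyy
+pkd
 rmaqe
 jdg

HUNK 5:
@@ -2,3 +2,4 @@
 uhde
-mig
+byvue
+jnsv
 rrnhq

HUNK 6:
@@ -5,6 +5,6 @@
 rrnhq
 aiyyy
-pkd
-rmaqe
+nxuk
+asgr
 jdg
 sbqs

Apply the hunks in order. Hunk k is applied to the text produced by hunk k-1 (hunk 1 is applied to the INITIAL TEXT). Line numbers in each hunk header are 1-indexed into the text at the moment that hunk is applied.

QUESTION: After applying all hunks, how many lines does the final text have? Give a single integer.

Answer: 10

Derivation:
Hunk 1: at line 2 remove [cprsn] add [cmxvh,rmaqe,sdi] -> 8 lines: hst uhde mig cmxvh rmaqe sdi jrrpf sbqs
Hunk 2: at line 6 remove [jrrpf] add [pehf,hmy] -> 9 lines: hst uhde mig cmxvh rmaqe sdi pehf hmy sbqs
Hunk 3: at line 5 remove [sdi,pehf,hmy] add [jdg] -> 7 lines: hst uhde mig cmxvh rmaqe jdg sbqs
Hunk 4: at line 2 remove [cmxvh] add [rrnhq,aiyyy,pkd] -> 9 lines: hst uhde mig rrnhq aiyyy pkd rmaqe jdg sbqs
Hunk 5: at line 2 remove [mig] add [byvue,jnsv] -> 10 lines: hst uhde byvue jnsv rrnhq aiyyy pkd rmaqe jdg sbqs
Hunk 6: at line 5 remove [pkd,rmaqe] add [nxuk,asgr] -> 10 lines: hst uhde byvue jnsv rrnhq aiyyy nxuk asgr jdg sbqs
Final line count: 10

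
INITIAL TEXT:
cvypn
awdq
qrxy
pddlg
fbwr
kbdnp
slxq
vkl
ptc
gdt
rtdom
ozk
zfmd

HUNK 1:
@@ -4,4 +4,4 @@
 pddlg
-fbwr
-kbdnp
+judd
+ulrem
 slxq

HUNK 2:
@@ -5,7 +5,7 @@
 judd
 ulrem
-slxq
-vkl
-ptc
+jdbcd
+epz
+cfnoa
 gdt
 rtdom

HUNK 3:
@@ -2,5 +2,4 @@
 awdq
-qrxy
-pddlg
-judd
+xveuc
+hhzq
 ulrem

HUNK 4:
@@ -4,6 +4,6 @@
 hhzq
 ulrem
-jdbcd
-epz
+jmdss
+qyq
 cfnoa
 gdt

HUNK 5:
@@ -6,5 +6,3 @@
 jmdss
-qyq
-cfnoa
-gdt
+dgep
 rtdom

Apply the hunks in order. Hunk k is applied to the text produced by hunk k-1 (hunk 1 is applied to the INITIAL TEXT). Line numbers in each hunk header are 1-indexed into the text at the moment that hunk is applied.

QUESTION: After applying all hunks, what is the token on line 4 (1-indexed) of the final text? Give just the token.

Hunk 1: at line 4 remove [fbwr,kbdnp] add [judd,ulrem] -> 13 lines: cvypn awdq qrxy pddlg judd ulrem slxq vkl ptc gdt rtdom ozk zfmd
Hunk 2: at line 5 remove [slxq,vkl,ptc] add [jdbcd,epz,cfnoa] -> 13 lines: cvypn awdq qrxy pddlg judd ulrem jdbcd epz cfnoa gdt rtdom ozk zfmd
Hunk 3: at line 2 remove [qrxy,pddlg,judd] add [xveuc,hhzq] -> 12 lines: cvypn awdq xveuc hhzq ulrem jdbcd epz cfnoa gdt rtdom ozk zfmd
Hunk 4: at line 4 remove [jdbcd,epz] add [jmdss,qyq] -> 12 lines: cvypn awdq xveuc hhzq ulrem jmdss qyq cfnoa gdt rtdom ozk zfmd
Hunk 5: at line 6 remove [qyq,cfnoa,gdt] add [dgep] -> 10 lines: cvypn awdq xveuc hhzq ulrem jmdss dgep rtdom ozk zfmd
Final line 4: hhzq

Answer: hhzq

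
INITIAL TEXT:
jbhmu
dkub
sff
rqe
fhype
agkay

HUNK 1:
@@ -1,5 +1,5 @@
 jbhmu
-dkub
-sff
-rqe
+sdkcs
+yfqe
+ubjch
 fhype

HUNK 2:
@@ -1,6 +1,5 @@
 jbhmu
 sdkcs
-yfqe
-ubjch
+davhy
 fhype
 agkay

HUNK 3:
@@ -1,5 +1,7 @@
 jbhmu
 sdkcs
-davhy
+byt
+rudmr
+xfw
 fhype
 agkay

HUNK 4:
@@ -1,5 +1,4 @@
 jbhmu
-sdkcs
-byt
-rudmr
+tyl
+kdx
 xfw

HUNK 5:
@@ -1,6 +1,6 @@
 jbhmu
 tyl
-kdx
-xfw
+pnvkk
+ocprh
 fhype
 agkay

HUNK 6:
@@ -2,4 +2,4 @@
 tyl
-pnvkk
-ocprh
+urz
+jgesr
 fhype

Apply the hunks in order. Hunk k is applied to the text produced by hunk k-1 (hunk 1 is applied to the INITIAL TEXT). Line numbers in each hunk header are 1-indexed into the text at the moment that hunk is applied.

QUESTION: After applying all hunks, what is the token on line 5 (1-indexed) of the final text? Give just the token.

Answer: fhype

Derivation:
Hunk 1: at line 1 remove [dkub,sff,rqe] add [sdkcs,yfqe,ubjch] -> 6 lines: jbhmu sdkcs yfqe ubjch fhype agkay
Hunk 2: at line 1 remove [yfqe,ubjch] add [davhy] -> 5 lines: jbhmu sdkcs davhy fhype agkay
Hunk 3: at line 1 remove [davhy] add [byt,rudmr,xfw] -> 7 lines: jbhmu sdkcs byt rudmr xfw fhype agkay
Hunk 4: at line 1 remove [sdkcs,byt,rudmr] add [tyl,kdx] -> 6 lines: jbhmu tyl kdx xfw fhype agkay
Hunk 5: at line 1 remove [kdx,xfw] add [pnvkk,ocprh] -> 6 lines: jbhmu tyl pnvkk ocprh fhype agkay
Hunk 6: at line 2 remove [pnvkk,ocprh] add [urz,jgesr] -> 6 lines: jbhmu tyl urz jgesr fhype agkay
Final line 5: fhype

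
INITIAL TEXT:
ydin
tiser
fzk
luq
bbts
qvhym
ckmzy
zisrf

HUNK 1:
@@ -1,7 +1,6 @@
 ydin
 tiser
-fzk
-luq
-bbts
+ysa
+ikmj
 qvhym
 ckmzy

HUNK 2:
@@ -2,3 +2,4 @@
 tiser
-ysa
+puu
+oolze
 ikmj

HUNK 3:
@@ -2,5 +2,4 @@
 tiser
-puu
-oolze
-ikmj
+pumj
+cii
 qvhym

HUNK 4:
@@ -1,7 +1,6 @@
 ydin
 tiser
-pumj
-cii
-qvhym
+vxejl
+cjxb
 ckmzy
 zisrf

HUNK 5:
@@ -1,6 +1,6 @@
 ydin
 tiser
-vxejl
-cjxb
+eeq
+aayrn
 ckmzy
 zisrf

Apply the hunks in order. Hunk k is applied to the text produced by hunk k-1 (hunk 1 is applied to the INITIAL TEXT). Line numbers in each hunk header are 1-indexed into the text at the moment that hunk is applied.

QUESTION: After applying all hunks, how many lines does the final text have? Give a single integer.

Hunk 1: at line 1 remove [fzk,luq,bbts] add [ysa,ikmj] -> 7 lines: ydin tiser ysa ikmj qvhym ckmzy zisrf
Hunk 2: at line 2 remove [ysa] add [puu,oolze] -> 8 lines: ydin tiser puu oolze ikmj qvhym ckmzy zisrf
Hunk 3: at line 2 remove [puu,oolze,ikmj] add [pumj,cii] -> 7 lines: ydin tiser pumj cii qvhym ckmzy zisrf
Hunk 4: at line 1 remove [pumj,cii,qvhym] add [vxejl,cjxb] -> 6 lines: ydin tiser vxejl cjxb ckmzy zisrf
Hunk 5: at line 1 remove [vxejl,cjxb] add [eeq,aayrn] -> 6 lines: ydin tiser eeq aayrn ckmzy zisrf
Final line count: 6

Answer: 6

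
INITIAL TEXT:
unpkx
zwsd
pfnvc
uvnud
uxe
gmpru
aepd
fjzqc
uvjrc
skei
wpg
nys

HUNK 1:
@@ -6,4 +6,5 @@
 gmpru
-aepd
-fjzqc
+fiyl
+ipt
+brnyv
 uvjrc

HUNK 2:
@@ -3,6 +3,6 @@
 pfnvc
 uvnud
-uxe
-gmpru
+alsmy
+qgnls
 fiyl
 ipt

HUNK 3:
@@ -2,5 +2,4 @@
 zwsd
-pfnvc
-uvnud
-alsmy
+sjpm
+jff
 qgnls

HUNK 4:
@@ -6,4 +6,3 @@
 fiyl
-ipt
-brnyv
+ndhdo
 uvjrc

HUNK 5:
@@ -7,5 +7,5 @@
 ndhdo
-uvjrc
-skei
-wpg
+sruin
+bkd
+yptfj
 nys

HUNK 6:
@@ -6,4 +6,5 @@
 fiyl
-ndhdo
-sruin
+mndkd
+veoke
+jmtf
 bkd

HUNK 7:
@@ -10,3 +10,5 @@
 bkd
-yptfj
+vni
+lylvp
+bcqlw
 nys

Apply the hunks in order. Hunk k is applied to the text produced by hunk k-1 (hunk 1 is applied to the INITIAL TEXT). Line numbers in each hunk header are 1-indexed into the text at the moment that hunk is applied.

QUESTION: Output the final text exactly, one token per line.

Hunk 1: at line 6 remove [aepd,fjzqc] add [fiyl,ipt,brnyv] -> 13 lines: unpkx zwsd pfnvc uvnud uxe gmpru fiyl ipt brnyv uvjrc skei wpg nys
Hunk 2: at line 3 remove [uxe,gmpru] add [alsmy,qgnls] -> 13 lines: unpkx zwsd pfnvc uvnud alsmy qgnls fiyl ipt brnyv uvjrc skei wpg nys
Hunk 3: at line 2 remove [pfnvc,uvnud,alsmy] add [sjpm,jff] -> 12 lines: unpkx zwsd sjpm jff qgnls fiyl ipt brnyv uvjrc skei wpg nys
Hunk 4: at line 6 remove [ipt,brnyv] add [ndhdo] -> 11 lines: unpkx zwsd sjpm jff qgnls fiyl ndhdo uvjrc skei wpg nys
Hunk 5: at line 7 remove [uvjrc,skei,wpg] add [sruin,bkd,yptfj] -> 11 lines: unpkx zwsd sjpm jff qgnls fiyl ndhdo sruin bkd yptfj nys
Hunk 6: at line 6 remove [ndhdo,sruin] add [mndkd,veoke,jmtf] -> 12 lines: unpkx zwsd sjpm jff qgnls fiyl mndkd veoke jmtf bkd yptfj nys
Hunk 7: at line 10 remove [yptfj] add [vni,lylvp,bcqlw] -> 14 lines: unpkx zwsd sjpm jff qgnls fiyl mndkd veoke jmtf bkd vni lylvp bcqlw nys

Answer: unpkx
zwsd
sjpm
jff
qgnls
fiyl
mndkd
veoke
jmtf
bkd
vni
lylvp
bcqlw
nys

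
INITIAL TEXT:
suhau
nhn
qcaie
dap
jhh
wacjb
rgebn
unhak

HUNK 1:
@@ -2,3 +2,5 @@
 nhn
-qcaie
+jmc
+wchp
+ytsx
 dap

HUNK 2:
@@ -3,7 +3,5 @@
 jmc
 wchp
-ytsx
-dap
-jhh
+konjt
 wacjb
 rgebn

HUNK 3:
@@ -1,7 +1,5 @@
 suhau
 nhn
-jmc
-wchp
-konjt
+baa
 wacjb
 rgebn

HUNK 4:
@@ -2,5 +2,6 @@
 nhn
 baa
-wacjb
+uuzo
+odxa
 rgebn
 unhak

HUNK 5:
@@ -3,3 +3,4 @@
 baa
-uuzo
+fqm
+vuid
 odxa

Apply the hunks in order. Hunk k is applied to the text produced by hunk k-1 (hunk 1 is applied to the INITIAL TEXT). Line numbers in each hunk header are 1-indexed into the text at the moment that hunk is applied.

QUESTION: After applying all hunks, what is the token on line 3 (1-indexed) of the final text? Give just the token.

Hunk 1: at line 2 remove [qcaie] add [jmc,wchp,ytsx] -> 10 lines: suhau nhn jmc wchp ytsx dap jhh wacjb rgebn unhak
Hunk 2: at line 3 remove [ytsx,dap,jhh] add [konjt] -> 8 lines: suhau nhn jmc wchp konjt wacjb rgebn unhak
Hunk 3: at line 1 remove [jmc,wchp,konjt] add [baa] -> 6 lines: suhau nhn baa wacjb rgebn unhak
Hunk 4: at line 2 remove [wacjb] add [uuzo,odxa] -> 7 lines: suhau nhn baa uuzo odxa rgebn unhak
Hunk 5: at line 3 remove [uuzo] add [fqm,vuid] -> 8 lines: suhau nhn baa fqm vuid odxa rgebn unhak
Final line 3: baa

Answer: baa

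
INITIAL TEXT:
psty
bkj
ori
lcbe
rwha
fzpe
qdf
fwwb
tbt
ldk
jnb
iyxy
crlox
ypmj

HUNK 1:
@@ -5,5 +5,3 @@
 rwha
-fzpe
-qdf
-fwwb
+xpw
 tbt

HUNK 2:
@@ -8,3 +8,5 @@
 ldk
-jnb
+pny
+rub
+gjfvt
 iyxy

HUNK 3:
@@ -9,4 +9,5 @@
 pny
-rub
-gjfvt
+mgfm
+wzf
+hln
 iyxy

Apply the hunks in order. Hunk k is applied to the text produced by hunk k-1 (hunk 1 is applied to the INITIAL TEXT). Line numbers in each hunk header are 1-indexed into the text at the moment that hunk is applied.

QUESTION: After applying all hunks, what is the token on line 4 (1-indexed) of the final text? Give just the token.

Answer: lcbe

Derivation:
Hunk 1: at line 5 remove [fzpe,qdf,fwwb] add [xpw] -> 12 lines: psty bkj ori lcbe rwha xpw tbt ldk jnb iyxy crlox ypmj
Hunk 2: at line 8 remove [jnb] add [pny,rub,gjfvt] -> 14 lines: psty bkj ori lcbe rwha xpw tbt ldk pny rub gjfvt iyxy crlox ypmj
Hunk 3: at line 9 remove [rub,gjfvt] add [mgfm,wzf,hln] -> 15 lines: psty bkj ori lcbe rwha xpw tbt ldk pny mgfm wzf hln iyxy crlox ypmj
Final line 4: lcbe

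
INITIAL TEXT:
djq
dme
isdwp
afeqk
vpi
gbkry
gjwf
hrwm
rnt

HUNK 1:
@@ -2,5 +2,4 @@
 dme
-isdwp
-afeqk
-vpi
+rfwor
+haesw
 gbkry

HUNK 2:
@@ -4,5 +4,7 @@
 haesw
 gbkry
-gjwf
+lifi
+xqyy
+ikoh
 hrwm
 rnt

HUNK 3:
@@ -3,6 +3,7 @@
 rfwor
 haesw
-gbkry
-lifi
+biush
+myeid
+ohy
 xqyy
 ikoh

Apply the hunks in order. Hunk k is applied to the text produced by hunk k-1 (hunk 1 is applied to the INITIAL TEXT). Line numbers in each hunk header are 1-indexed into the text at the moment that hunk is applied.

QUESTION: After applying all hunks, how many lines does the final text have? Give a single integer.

Hunk 1: at line 2 remove [isdwp,afeqk,vpi] add [rfwor,haesw] -> 8 lines: djq dme rfwor haesw gbkry gjwf hrwm rnt
Hunk 2: at line 4 remove [gjwf] add [lifi,xqyy,ikoh] -> 10 lines: djq dme rfwor haesw gbkry lifi xqyy ikoh hrwm rnt
Hunk 3: at line 3 remove [gbkry,lifi] add [biush,myeid,ohy] -> 11 lines: djq dme rfwor haesw biush myeid ohy xqyy ikoh hrwm rnt
Final line count: 11

Answer: 11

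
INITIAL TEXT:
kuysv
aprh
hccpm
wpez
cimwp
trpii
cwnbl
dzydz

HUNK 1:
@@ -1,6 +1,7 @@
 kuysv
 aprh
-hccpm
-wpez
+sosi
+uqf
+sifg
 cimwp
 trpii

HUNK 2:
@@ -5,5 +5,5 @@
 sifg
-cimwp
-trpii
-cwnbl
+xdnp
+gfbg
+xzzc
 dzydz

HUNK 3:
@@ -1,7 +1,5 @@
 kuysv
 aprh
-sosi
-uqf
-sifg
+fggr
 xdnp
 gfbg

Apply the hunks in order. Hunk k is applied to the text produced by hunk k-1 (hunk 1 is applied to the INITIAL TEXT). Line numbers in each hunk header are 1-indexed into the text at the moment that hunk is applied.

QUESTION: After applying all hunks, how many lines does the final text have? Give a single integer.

Answer: 7

Derivation:
Hunk 1: at line 1 remove [hccpm,wpez] add [sosi,uqf,sifg] -> 9 lines: kuysv aprh sosi uqf sifg cimwp trpii cwnbl dzydz
Hunk 2: at line 5 remove [cimwp,trpii,cwnbl] add [xdnp,gfbg,xzzc] -> 9 lines: kuysv aprh sosi uqf sifg xdnp gfbg xzzc dzydz
Hunk 3: at line 1 remove [sosi,uqf,sifg] add [fggr] -> 7 lines: kuysv aprh fggr xdnp gfbg xzzc dzydz
Final line count: 7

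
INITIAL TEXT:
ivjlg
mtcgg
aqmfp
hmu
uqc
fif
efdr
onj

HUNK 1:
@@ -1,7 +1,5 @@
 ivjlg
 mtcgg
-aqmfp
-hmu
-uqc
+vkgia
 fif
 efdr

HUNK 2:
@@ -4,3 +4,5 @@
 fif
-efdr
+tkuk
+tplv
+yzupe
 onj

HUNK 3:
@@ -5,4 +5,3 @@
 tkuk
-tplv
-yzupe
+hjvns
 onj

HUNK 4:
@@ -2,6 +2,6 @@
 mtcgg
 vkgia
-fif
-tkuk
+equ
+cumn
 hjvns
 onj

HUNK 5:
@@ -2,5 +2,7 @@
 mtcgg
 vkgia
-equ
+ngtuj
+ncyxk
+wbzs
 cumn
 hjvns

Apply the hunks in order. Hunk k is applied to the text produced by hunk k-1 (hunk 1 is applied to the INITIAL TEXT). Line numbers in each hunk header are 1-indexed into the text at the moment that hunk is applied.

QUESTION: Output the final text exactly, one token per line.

Hunk 1: at line 1 remove [aqmfp,hmu,uqc] add [vkgia] -> 6 lines: ivjlg mtcgg vkgia fif efdr onj
Hunk 2: at line 4 remove [efdr] add [tkuk,tplv,yzupe] -> 8 lines: ivjlg mtcgg vkgia fif tkuk tplv yzupe onj
Hunk 3: at line 5 remove [tplv,yzupe] add [hjvns] -> 7 lines: ivjlg mtcgg vkgia fif tkuk hjvns onj
Hunk 4: at line 2 remove [fif,tkuk] add [equ,cumn] -> 7 lines: ivjlg mtcgg vkgia equ cumn hjvns onj
Hunk 5: at line 2 remove [equ] add [ngtuj,ncyxk,wbzs] -> 9 lines: ivjlg mtcgg vkgia ngtuj ncyxk wbzs cumn hjvns onj

Answer: ivjlg
mtcgg
vkgia
ngtuj
ncyxk
wbzs
cumn
hjvns
onj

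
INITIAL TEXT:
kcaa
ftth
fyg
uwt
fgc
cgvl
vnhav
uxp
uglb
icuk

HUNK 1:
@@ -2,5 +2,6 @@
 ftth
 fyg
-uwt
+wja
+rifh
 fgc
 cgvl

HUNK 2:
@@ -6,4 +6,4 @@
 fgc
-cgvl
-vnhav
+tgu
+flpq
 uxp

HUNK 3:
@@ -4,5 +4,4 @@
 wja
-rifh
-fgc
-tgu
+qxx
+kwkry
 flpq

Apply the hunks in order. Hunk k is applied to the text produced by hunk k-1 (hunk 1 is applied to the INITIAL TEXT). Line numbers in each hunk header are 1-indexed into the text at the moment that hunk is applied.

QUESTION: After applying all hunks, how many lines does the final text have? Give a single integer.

Answer: 10

Derivation:
Hunk 1: at line 2 remove [uwt] add [wja,rifh] -> 11 lines: kcaa ftth fyg wja rifh fgc cgvl vnhav uxp uglb icuk
Hunk 2: at line 6 remove [cgvl,vnhav] add [tgu,flpq] -> 11 lines: kcaa ftth fyg wja rifh fgc tgu flpq uxp uglb icuk
Hunk 3: at line 4 remove [rifh,fgc,tgu] add [qxx,kwkry] -> 10 lines: kcaa ftth fyg wja qxx kwkry flpq uxp uglb icuk
Final line count: 10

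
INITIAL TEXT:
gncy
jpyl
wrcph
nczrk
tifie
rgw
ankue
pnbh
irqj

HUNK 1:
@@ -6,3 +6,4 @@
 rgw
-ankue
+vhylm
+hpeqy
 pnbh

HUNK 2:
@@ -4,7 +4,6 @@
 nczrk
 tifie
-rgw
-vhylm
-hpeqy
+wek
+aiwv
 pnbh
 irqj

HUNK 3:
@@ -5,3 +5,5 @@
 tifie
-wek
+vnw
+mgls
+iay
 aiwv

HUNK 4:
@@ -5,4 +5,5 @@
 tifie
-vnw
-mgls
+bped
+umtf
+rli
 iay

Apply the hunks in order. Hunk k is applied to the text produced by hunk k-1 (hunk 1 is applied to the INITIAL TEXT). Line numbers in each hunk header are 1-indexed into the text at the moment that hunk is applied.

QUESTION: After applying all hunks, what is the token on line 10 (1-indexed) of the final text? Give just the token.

Hunk 1: at line 6 remove [ankue] add [vhylm,hpeqy] -> 10 lines: gncy jpyl wrcph nczrk tifie rgw vhylm hpeqy pnbh irqj
Hunk 2: at line 4 remove [rgw,vhylm,hpeqy] add [wek,aiwv] -> 9 lines: gncy jpyl wrcph nczrk tifie wek aiwv pnbh irqj
Hunk 3: at line 5 remove [wek] add [vnw,mgls,iay] -> 11 lines: gncy jpyl wrcph nczrk tifie vnw mgls iay aiwv pnbh irqj
Hunk 4: at line 5 remove [vnw,mgls] add [bped,umtf,rli] -> 12 lines: gncy jpyl wrcph nczrk tifie bped umtf rli iay aiwv pnbh irqj
Final line 10: aiwv

Answer: aiwv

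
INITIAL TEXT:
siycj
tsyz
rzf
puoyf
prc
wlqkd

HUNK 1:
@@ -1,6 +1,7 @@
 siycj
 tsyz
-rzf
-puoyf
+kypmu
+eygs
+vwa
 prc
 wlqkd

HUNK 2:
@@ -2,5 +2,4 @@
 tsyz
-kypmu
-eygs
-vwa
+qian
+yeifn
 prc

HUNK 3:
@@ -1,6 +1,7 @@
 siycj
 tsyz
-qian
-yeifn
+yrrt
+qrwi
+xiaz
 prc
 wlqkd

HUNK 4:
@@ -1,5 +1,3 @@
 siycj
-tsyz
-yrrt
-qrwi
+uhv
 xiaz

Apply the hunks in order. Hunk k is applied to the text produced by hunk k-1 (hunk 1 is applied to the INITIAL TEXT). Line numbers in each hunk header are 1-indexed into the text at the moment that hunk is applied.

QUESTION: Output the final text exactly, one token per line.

Hunk 1: at line 1 remove [rzf,puoyf] add [kypmu,eygs,vwa] -> 7 lines: siycj tsyz kypmu eygs vwa prc wlqkd
Hunk 2: at line 2 remove [kypmu,eygs,vwa] add [qian,yeifn] -> 6 lines: siycj tsyz qian yeifn prc wlqkd
Hunk 3: at line 1 remove [qian,yeifn] add [yrrt,qrwi,xiaz] -> 7 lines: siycj tsyz yrrt qrwi xiaz prc wlqkd
Hunk 4: at line 1 remove [tsyz,yrrt,qrwi] add [uhv] -> 5 lines: siycj uhv xiaz prc wlqkd

Answer: siycj
uhv
xiaz
prc
wlqkd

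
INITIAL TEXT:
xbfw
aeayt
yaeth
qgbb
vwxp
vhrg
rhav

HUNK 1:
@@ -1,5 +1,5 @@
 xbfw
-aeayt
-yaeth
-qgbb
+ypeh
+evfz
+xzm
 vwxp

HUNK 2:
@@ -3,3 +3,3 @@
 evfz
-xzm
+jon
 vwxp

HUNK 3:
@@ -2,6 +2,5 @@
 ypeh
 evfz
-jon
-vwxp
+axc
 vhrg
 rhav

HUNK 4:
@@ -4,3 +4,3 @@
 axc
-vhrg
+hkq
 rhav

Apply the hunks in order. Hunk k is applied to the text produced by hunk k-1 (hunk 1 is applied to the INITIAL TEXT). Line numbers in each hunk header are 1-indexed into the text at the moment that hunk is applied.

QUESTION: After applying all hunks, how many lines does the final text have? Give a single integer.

Answer: 6

Derivation:
Hunk 1: at line 1 remove [aeayt,yaeth,qgbb] add [ypeh,evfz,xzm] -> 7 lines: xbfw ypeh evfz xzm vwxp vhrg rhav
Hunk 2: at line 3 remove [xzm] add [jon] -> 7 lines: xbfw ypeh evfz jon vwxp vhrg rhav
Hunk 3: at line 2 remove [jon,vwxp] add [axc] -> 6 lines: xbfw ypeh evfz axc vhrg rhav
Hunk 4: at line 4 remove [vhrg] add [hkq] -> 6 lines: xbfw ypeh evfz axc hkq rhav
Final line count: 6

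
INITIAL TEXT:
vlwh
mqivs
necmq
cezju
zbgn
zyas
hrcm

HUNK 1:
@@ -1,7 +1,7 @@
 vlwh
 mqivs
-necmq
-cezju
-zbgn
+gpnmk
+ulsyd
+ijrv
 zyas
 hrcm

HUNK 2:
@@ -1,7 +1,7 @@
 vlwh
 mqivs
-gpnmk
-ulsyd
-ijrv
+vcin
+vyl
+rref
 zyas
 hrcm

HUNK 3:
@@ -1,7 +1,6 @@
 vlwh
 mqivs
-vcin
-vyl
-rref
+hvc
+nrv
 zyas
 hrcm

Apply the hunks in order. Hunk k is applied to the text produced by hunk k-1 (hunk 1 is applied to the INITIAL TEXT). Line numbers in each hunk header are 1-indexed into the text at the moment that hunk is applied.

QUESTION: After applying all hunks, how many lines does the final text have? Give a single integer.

Hunk 1: at line 1 remove [necmq,cezju,zbgn] add [gpnmk,ulsyd,ijrv] -> 7 lines: vlwh mqivs gpnmk ulsyd ijrv zyas hrcm
Hunk 2: at line 1 remove [gpnmk,ulsyd,ijrv] add [vcin,vyl,rref] -> 7 lines: vlwh mqivs vcin vyl rref zyas hrcm
Hunk 3: at line 1 remove [vcin,vyl,rref] add [hvc,nrv] -> 6 lines: vlwh mqivs hvc nrv zyas hrcm
Final line count: 6

Answer: 6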